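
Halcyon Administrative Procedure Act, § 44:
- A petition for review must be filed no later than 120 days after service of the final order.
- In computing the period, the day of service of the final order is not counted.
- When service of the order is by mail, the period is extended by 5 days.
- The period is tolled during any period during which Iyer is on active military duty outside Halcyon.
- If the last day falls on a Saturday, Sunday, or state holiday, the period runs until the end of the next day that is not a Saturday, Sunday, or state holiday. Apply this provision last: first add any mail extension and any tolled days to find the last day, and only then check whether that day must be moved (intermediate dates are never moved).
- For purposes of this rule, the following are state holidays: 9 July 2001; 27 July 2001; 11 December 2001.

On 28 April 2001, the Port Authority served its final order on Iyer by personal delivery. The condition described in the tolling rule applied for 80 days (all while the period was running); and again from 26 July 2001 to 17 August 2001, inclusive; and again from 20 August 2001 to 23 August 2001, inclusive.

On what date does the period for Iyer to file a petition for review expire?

December 12, 2001

120 days after 28 April 2001 is August 26, 2001.
Service was not by mail, so no mail extension applies.
Tolling adds 80 days: August 26, 2001 + 80 days = November 14, 2001.
From July 26, 2001 through August 17, 2001 inclusive is 23 days; tolling adds 23 days: November 14, 2001 + 23 days = December 7, 2001.
From August 20, 2001 through August 23, 2001 inclusive is 4 days; tolling adds 4 days: December 7, 2001 + 4 days = December 11, 2001.
December 11, 2001 is a listed holiday. The next qualifying day is December 12, 2001.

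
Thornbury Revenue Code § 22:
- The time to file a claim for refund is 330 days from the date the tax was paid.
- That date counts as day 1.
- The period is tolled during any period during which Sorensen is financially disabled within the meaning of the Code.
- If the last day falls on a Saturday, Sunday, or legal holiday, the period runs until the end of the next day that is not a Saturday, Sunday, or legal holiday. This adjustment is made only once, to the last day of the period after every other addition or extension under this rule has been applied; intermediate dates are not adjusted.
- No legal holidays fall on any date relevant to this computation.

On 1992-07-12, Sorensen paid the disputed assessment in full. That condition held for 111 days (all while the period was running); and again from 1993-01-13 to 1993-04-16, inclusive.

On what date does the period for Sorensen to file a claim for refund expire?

Counting 1992-07-12 as day 1, day 330 is June 6, 1993.
Tolling adds 111 days: June 6, 1993 + 111 days = September 25, 1993.
From January 13, 1993 through April 16, 1993 inclusive is 94 days; tolling adds 94 days: September 25, 1993 + 94 days = December 28, 1993.
December 28, 1993 is a Tuesday and not a legal holiday, so no extension applies.

December 28, 1993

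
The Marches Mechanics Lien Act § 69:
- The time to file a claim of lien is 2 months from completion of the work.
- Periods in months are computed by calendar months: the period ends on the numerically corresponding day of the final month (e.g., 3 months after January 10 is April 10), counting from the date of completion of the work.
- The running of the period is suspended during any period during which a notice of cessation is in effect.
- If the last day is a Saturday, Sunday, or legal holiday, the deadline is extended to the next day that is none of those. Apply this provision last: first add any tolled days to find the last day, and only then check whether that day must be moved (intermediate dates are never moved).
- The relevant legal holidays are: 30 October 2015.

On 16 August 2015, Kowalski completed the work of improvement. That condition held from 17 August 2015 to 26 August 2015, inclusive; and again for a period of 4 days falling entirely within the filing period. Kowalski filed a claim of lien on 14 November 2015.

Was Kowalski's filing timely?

No

2 months after 16 August 2015 is October 16, 2015.
From August 17, 2015 through August 26, 2015 inclusive is 10 days; tolling adds 10 days: October 16, 2015 + 10 days = October 26, 2015.
Tolling adds 4 days: October 26, 2015 + 4 days = October 30, 2015.
October 30, 2015 is a listed holiday; October 31, 2015 is Saturday; November 1, 2015 is Sunday. The next qualifying day is November 2, 2015.
The deadline is November 2, 2015; the filing on November 14, 2015 is after that date.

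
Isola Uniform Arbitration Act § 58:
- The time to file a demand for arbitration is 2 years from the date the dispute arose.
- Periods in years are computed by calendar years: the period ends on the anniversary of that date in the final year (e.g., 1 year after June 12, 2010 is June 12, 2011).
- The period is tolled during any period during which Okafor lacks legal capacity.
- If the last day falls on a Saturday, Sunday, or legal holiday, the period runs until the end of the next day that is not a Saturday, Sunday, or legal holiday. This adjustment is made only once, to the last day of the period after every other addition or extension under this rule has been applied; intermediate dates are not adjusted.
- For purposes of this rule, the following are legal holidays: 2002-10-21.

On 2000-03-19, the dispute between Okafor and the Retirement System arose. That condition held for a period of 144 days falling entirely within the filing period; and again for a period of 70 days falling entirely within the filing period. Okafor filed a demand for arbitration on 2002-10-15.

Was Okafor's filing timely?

2 years after 2000-03-19 is March 19, 2002.
Tolling adds 144 days: March 19, 2002 + 144 days = August 10, 2002.
Tolling adds 70 days: August 10, 2002 + 70 days = October 19, 2002.
October 19, 2002 is Saturday; October 20, 2002 is Sunday; October 21, 2002 is a listed holiday. The next qualifying day is October 22, 2002.
The deadline is October 22, 2002; the filing on October 15, 2002 is on or before that date.

Yes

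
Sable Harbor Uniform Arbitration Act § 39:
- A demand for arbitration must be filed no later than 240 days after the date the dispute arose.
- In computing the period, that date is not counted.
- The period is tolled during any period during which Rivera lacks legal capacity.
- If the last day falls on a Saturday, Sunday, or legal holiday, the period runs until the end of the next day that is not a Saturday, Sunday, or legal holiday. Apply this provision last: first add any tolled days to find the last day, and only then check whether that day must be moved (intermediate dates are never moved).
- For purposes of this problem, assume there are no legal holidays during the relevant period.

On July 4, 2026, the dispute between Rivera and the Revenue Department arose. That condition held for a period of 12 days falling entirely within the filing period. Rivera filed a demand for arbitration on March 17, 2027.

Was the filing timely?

No

240 days after July 4, 2026 is March 1, 2027.
Tolling adds 12 days: March 1, 2027 + 12 days = March 13, 2027.
March 13, 2027 is Saturday; March 14, 2027 is Sunday. The next qualifying day is March 15, 2027.
The deadline is March 15, 2027; the filing on March 17, 2027 is after that date.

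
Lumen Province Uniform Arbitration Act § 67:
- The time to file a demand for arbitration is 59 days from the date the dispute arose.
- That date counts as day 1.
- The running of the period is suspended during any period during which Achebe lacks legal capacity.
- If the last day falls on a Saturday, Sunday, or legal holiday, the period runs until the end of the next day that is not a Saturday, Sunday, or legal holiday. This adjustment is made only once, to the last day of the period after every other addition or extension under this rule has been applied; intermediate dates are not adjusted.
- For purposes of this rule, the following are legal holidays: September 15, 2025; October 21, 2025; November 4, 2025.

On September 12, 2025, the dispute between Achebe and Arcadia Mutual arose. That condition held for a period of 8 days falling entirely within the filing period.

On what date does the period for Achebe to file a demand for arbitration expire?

November 17, 2025

Counting September 12, 2025 as day 1, day 59 is November 9, 2025.
Tolling adds 8 days: November 9, 2025 + 8 days = November 17, 2025.
November 17, 2025 is a Monday and not a legal holiday, so no extension applies.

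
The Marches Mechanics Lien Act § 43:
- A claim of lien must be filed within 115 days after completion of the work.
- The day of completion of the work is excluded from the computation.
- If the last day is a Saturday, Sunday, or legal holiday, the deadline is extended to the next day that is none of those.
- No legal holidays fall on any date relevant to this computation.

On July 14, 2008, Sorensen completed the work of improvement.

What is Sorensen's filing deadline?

115 days after July 14, 2008 is November 6, 2008.
November 6, 2008 is a Thursday and not a legal holiday, so no extension applies.

November 6, 2008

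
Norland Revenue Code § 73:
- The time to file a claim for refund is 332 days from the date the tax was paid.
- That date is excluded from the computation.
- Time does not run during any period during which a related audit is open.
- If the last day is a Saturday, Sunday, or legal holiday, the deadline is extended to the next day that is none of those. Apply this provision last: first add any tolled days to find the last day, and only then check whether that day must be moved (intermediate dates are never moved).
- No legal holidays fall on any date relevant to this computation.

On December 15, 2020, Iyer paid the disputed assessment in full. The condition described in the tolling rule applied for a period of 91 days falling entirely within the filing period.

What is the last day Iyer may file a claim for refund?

February 11, 2022

332 days after December 15, 2020 is November 12, 2021.
Tolling adds 91 days: November 12, 2021 + 91 days = February 11, 2022.
February 11, 2022 is a Friday and not a legal holiday, so no extension applies.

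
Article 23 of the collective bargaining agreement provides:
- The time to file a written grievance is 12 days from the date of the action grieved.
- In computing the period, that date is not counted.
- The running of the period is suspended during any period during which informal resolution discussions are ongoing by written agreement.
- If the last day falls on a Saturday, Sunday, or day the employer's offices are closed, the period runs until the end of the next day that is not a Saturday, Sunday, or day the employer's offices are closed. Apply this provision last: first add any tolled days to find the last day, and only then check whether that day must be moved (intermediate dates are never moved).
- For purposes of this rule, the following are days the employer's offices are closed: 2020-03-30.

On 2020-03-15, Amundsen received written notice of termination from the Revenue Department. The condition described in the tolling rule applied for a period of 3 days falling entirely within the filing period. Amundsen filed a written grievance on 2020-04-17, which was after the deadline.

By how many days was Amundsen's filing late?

12 days after 2020-03-15 is March 27, 2020.
Tolling adds 3 days: March 27, 2020 + 3 days = March 30, 2020.
March 30, 2020 is a listed holiday. The next qualifying day is March 31, 2020.
The deadline is March 31, 2020; from March 31, 2020 to April 17, 2020 is 17 days.

17 days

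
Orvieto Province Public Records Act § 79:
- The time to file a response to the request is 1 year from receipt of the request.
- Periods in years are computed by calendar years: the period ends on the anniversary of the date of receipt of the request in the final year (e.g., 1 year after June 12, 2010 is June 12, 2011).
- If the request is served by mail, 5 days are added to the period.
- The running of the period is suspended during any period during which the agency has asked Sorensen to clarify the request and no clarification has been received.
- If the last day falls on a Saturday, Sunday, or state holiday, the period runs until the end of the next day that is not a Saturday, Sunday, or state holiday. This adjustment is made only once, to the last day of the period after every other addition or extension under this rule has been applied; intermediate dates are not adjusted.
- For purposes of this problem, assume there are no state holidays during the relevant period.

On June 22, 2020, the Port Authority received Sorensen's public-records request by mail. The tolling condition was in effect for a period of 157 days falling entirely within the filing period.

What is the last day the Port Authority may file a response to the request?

December 1, 2021

1 year after June 22, 2020 is June 22, 2021.
Service was by mail, adding 5 days: June 22, 2021 + 5 days = June 27, 2021.
Tolling adds 157 days: June 27, 2021 + 157 days = December 1, 2021.
December 1, 2021 is a Wednesday and not a state holiday, so no extension applies.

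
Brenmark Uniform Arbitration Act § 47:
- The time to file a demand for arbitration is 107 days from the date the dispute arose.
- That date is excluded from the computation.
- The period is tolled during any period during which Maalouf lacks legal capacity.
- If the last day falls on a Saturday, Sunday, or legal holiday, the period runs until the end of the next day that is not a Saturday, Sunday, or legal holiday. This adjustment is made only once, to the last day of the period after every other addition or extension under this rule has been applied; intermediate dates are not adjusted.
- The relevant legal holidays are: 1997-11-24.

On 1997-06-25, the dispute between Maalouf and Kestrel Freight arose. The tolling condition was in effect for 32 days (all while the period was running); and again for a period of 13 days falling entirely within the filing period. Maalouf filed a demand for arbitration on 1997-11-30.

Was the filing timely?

107 days after 1997-06-25 is October 10, 1997.
Tolling adds 32 days: October 10, 1997 + 32 days = November 11, 1997.
Tolling adds 13 days: November 11, 1997 + 13 days = November 24, 1997.
November 24, 1997 is a listed holiday. The next qualifying day is November 25, 1997.
The deadline is November 25, 1997; the filing on November 30, 1997 is after that date.

No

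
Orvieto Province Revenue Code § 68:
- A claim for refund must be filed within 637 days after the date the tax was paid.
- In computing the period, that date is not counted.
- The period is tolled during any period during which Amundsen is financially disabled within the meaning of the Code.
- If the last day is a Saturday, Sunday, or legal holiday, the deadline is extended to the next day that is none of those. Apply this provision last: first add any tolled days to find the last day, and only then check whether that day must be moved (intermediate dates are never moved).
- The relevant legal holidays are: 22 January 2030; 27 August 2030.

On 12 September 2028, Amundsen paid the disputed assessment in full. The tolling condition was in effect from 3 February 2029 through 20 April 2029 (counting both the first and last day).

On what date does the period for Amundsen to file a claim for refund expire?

August 28, 2030

637 days after 12 September 2028 is June 11, 2030.
From February 3, 2029 through April 20, 2029 inclusive is 77 days; tolling adds 77 days: June 11, 2030 + 77 days = August 27, 2030.
August 27, 2030 is a listed holiday. The next qualifying day is August 28, 2030.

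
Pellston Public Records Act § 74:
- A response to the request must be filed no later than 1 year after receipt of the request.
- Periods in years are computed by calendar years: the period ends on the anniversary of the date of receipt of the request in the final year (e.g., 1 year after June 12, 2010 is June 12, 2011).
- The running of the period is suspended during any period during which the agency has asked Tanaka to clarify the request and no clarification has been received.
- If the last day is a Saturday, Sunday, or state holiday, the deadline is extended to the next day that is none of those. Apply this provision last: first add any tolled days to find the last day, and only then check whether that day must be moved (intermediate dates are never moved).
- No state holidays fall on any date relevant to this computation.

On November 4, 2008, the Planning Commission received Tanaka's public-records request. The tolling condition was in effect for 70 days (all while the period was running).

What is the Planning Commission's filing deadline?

January 13, 2010

1 year after November 4, 2008 is November 4, 2009.
Tolling adds 70 days: November 4, 2009 + 70 days = January 13, 2010.
January 13, 2010 is a Wednesday and not a state holiday, so no extension applies.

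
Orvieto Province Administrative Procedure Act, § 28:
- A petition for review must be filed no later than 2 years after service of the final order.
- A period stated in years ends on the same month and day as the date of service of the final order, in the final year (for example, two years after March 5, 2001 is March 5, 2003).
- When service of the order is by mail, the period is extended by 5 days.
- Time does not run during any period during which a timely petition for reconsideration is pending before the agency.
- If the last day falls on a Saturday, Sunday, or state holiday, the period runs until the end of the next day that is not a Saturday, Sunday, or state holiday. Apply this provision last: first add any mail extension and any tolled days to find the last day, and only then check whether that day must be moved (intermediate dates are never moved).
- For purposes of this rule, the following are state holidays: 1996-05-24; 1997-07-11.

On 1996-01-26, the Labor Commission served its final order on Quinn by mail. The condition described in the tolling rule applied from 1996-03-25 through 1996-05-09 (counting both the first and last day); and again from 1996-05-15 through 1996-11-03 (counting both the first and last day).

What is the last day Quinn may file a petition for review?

2 years after 1996-01-26 is January 26, 1998.
Service was by mail, adding 5 days: January 26, 1998 + 5 days = January 31, 1998.
From March 25, 1996 through May 9, 1996 inclusive is 46 days; tolling adds 46 days: January 31, 1998 + 46 days = March 18, 1998.
From May 15, 1996 through November 3, 1996 inclusive is 173 days; tolling adds 173 days: March 18, 1998 + 173 days = September 7, 1998.
September 7, 1998 is a Monday and not a state holiday, so no extension applies.

September 7, 1998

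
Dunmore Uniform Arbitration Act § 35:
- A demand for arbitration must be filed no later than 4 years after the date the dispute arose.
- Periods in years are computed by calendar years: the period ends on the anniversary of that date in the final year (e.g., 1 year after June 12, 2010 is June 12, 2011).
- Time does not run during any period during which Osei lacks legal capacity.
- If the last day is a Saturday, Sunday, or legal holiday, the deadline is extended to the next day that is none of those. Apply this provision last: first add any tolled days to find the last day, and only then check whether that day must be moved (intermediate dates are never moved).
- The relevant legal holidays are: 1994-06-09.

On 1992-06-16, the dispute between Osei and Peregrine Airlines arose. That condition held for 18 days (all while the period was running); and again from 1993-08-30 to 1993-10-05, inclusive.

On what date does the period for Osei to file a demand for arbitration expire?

4 years after 1992-06-16 is June 16, 1996.
Tolling adds 18 days: June 16, 1996 + 18 days = July 4, 1996.
From August 30, 1993 through October 5, 1993 inclusive is 37 days; tolling adds 37 days: July 4, 1996 + 37 days = August 10, 1996.
August 10, 1996 is Saturday; August 11, 1996 is Sunday. The next qualifying day is August 12, 1996.

August 12, 1996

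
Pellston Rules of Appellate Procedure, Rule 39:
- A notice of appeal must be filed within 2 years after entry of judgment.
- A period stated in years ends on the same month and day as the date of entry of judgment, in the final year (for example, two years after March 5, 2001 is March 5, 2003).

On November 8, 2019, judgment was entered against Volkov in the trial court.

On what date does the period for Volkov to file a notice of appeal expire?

2 years after November 8, 2019 is November 8, 2021.

November 8, 2021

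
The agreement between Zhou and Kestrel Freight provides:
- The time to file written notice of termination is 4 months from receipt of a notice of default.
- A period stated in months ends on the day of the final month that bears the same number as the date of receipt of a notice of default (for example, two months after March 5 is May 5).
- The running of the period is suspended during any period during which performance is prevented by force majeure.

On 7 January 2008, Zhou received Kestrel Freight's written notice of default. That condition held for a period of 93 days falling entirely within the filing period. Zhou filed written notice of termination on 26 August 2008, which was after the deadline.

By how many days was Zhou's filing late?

4 months after 7 January 2008 is May 7, 2008.
Tolling adds 93 days: May 7, 2008 + 93 days = August 8, 2008.
The deadline is August 8, 2008; from August 8, 2008 to August 26, 2008 is 18 days.

18 days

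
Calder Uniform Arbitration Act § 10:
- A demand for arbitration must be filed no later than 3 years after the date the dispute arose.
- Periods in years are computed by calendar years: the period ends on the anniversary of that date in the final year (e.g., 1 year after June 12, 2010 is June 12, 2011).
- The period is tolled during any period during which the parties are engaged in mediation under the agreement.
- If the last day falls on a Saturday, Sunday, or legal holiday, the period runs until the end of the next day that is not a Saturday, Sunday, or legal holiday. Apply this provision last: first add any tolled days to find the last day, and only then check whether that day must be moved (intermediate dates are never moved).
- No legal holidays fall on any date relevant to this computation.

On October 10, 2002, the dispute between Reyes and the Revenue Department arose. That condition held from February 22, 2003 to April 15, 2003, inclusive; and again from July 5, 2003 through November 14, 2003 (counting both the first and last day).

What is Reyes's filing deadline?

April 14, 2006

3 years after October 10, 2002 is October 10, 2005.
From February 22, 2003 through April 15, 2003 inclusive is 53 days; tolling adds 53 days: October 10, 2005 + 53 days = December 2, 2005.
From July 5, 2003 through November 14, 2003 inclusive is 133 days; tolling adds 133 days: December 2, 2005 + 133 days = April 14, 2006.
April 14, 2006 is a Friday and not a legal holiday, so no extension applies.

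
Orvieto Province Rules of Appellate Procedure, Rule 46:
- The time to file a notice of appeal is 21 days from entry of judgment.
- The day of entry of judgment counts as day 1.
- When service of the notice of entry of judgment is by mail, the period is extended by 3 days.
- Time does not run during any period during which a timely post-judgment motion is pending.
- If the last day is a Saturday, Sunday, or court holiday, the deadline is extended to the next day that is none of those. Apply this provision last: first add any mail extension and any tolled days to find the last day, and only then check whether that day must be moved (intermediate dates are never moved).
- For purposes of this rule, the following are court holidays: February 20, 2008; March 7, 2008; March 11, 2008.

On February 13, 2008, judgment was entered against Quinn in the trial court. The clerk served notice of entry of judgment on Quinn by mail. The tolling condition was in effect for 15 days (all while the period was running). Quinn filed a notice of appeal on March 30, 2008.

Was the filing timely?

No

Counting February 13, 2008 as day 1, day 21 is March 4, 2008.
Service was by mail, adding 3 days: March 4, 2008 + 3 days = March 7, 2008.
Tolling adds 15 days: March 7, 2008 + 15 days = March 22, 2008.
March 22, 2008 is Saturday; March 23, 2008 is Sunday. The next qualifying day is March 24, 2008.
The deadline is March 24, 2008; the filing on March 30, 2008 is after that date.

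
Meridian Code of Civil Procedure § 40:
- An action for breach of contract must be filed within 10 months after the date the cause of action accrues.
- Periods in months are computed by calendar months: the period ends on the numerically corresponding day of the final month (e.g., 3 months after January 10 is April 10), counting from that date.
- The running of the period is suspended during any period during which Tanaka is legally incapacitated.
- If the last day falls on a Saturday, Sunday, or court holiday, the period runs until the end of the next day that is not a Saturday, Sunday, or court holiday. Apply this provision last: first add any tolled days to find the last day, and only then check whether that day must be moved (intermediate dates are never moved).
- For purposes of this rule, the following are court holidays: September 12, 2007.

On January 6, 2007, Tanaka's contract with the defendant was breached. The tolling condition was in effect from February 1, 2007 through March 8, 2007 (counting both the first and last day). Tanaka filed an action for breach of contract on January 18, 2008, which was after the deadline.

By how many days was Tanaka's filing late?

37 days

10 months after January 6, 2007 is November 6, 2007.
From February 1, 2007 through March 8, 2007 inclusive is 36 days; tolling adds 36 days: November 6, 2007 + 36 days = December 12, 2007.
December 12, 2007 is a Wednesday and not a court holiday, so no extension applies.
The deadline is December 12, 2007; from December 12, 2007 to January 18, 2008 is 37 days.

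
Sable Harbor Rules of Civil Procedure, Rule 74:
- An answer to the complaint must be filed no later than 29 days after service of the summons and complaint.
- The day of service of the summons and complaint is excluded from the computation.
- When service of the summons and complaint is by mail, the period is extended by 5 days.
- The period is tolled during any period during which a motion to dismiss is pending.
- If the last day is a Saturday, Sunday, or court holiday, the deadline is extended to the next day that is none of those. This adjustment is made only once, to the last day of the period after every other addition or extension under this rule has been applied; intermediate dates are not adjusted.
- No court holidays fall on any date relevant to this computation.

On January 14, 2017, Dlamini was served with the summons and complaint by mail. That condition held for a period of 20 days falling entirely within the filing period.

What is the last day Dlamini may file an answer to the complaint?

March 9, 2017

29 days after January 14, 2017 is February 12, 2017.
Service was by mail, adding 5 days: February 12, 2017 + 5 days = February 17, 2017.
Tolling adds 20 days: February 17, 2017 + 20 days = March 9, 2017.
March 9, 2017 is a Thursday and not a court holiday, so no extension applies.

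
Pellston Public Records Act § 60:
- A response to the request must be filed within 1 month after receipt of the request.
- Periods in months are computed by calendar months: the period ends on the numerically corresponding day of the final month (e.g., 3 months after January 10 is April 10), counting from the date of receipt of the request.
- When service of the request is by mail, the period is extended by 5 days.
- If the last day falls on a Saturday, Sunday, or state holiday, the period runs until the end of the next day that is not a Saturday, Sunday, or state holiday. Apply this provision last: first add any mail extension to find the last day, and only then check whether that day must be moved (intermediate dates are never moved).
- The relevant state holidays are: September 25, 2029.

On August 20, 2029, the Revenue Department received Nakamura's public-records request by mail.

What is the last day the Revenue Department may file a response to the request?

September 26, 2029

1 month after August 20, 2029 is September 20, 2029.
Service was by mail, adding 5 days: September 20, 2029 + 5 days = September 25, 2029.
September 25, 2029 is a listed holiday. The next qualifying day is September 26, 2029.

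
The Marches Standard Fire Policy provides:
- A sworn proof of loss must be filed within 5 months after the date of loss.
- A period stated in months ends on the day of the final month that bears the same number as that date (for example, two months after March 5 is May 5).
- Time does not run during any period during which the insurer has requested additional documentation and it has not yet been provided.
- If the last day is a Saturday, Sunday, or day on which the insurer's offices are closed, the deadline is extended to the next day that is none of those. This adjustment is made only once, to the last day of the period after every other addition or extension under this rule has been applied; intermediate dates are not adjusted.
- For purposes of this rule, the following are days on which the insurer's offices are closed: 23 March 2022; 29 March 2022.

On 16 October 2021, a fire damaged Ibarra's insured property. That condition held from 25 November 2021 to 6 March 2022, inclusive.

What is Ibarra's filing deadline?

June 27, 2022

5 months after 16 October 2021 is March 16, 2022.
From November 25, 2021 through March 6, 2022 inclusive is 102 days; tolling adds 102 days: March 16, 2022 + 102 days = June 26, 2022.
June 26, 2022 is Sunday. The next qualifying day is June 27, 2022.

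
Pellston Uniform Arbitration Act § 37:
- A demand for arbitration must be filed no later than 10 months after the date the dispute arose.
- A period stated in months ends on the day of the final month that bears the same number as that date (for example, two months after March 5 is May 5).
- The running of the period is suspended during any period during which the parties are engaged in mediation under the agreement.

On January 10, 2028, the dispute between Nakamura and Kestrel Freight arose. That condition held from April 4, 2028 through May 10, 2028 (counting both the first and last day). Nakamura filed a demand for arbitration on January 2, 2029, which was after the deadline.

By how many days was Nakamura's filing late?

16 days

10 months after January 10, 2028 is November 10, 2028.
From April 4, 2028 through May 10, 2028 inclusive is 37 days; tolling adds 37 days: November 10, 2028 + 37 days = December 17, 2028.
The deadline is December 17, 2028; from December 17, 2028 to January 2, 2029 is 16 days.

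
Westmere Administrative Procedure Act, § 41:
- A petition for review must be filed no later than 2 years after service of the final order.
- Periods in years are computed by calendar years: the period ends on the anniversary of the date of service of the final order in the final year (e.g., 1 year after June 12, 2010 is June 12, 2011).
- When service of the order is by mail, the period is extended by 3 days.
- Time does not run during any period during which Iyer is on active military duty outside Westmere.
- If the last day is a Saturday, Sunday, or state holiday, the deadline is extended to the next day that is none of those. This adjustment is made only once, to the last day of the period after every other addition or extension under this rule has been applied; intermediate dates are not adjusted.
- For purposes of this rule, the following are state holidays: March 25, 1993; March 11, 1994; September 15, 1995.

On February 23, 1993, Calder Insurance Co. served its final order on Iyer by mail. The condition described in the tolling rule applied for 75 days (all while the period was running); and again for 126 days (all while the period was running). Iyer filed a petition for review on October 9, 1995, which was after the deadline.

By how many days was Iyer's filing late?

21 days

2 years after February 23, 1993 is February 23, 1995.
Service was by mail, adding 3 days: February 23, 1995 + 3 days = February 26, 1995.
Tolling adds 75 days: February 26, 1995 + 75 days = May 12, 1995.
Tolling adds 126 days: May 12, 1995 + 126 days = September 15, 1995.
September 15, 1995 is a listed holiday; September 16, 1995 is Saturday; September 17, 1995 is Sunday. The next qualifying day is September 18, 1995.
The deadline is September 18, 1995; from September 18, 1995 to October 9, 1995 is 21 days.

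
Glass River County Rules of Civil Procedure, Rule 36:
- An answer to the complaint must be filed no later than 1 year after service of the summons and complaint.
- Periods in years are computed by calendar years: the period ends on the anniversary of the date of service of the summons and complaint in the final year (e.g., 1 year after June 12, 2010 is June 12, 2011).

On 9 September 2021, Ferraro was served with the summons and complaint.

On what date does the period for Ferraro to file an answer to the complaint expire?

September 9, 2022

1 year after 9 September 2021 is September 9, 2022.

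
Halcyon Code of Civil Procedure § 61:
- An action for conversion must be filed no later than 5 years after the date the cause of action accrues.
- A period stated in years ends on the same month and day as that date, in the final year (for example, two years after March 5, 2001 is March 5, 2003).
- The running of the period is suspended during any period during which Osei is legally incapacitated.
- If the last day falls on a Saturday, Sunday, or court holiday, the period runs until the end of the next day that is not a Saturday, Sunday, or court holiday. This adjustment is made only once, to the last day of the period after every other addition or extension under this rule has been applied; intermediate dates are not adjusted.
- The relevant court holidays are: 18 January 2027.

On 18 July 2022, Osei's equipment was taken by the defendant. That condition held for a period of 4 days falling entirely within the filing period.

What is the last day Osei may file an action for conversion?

July 22, 2027

5 years after 18 July 2022 is July 18, 2027.
Tolling adds 4 days: July 18, 2027 + 4 days = July 22, 2027.
July 22, 2027 is a Thursday and not a court holiday, so no extension applies.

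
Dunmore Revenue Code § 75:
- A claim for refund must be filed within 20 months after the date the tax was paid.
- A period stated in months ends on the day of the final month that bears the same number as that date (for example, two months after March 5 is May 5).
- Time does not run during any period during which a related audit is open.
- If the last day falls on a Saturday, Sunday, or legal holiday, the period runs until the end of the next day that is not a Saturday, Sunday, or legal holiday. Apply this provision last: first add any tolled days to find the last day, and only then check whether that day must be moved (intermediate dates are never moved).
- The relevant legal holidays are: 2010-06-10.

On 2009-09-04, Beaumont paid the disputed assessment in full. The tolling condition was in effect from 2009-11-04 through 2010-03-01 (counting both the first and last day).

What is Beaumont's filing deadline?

20 months after 2009-09-04 is May 4, 2011.
From November 4, 2009 through March 1, 2010 inclusive is 118 days; tolling adds 118 days: May 4, 2011 + 118 days = August 30, 2011.
August 30, 2011 is a Tuesday and not a legal holiday, so no extension applies.

August 30, 2011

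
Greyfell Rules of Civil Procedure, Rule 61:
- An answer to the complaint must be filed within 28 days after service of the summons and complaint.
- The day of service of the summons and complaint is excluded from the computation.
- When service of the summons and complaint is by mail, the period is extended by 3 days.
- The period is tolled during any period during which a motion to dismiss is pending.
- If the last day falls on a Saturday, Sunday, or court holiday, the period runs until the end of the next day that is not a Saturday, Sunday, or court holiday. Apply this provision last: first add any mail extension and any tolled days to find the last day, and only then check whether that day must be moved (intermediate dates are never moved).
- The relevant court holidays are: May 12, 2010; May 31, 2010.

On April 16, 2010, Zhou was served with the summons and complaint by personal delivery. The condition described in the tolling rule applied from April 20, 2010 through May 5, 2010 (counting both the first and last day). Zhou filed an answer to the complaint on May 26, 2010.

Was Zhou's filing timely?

28 days after April 16, 2010 is May 14, 2010.
Service was not by mail, so no mail extension applies.
From April 20, 2010 through May 5, 2010 inclusive is 16 days; tolling adds 16 days: May 14, 2010 + 16 days = May 30, 2010.
May 30, 2010 is Sunday; May 31, 2010 is a listed holiday. The next qualifying day is June 1, 2010.
The deadline is June 1, 2010; the filing on May 26, 2010 is on or before that date.

Yes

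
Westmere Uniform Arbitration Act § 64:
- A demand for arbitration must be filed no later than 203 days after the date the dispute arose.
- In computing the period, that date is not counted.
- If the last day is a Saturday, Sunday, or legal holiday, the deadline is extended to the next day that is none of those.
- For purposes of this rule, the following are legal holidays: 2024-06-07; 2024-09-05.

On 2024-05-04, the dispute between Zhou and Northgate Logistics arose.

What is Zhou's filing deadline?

203 days after 2024-05-04 is November 23, 2024.
November 23, 2024 is Saturday; November 24, 2024 is Sunday. The next qualifying day is November 25, 2024.

November 25, 2024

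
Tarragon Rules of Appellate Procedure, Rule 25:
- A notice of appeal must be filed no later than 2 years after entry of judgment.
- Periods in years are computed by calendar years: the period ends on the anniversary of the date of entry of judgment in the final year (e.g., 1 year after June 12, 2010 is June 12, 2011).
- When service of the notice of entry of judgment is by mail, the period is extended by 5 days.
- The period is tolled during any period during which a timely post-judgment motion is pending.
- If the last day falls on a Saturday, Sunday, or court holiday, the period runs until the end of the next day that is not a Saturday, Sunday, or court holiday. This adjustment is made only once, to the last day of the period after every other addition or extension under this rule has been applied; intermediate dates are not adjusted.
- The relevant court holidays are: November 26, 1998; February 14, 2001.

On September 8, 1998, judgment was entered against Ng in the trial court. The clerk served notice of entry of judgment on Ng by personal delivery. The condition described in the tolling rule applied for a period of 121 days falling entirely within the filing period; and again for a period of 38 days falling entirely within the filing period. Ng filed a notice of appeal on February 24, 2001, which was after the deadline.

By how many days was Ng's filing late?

9 days

2 years after September 8, 1998 is September 8, 2000.
Service was not by mail, so no mail extension applies.
Tolling adds 121 days: September 8, 2000 + 121 days = January 7, 2001.
Tolling adds 38 days: January 7, 2001 + 38 days = February 14, 2001.
February 14, 2001 is a listed holiday. The next qualifying day is February 15, 2001.
The deadline is February 15, 2001; from February 15, 2001 to February 24, 2001 is 9 days.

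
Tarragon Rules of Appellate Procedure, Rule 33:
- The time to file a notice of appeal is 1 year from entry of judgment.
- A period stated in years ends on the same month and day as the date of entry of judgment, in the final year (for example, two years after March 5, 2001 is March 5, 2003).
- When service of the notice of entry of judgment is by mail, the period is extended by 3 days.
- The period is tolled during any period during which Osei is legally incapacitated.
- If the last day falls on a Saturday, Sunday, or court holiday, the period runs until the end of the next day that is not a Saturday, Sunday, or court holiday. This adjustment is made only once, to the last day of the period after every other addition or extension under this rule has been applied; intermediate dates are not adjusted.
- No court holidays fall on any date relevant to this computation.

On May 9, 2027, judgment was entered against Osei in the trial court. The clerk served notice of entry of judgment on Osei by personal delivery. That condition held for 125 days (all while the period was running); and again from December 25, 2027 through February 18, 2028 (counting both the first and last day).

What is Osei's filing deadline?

November 6, 2028

1 year after May 9, 2027 is May 9, 2028.
Service was not by mail, so no mail extension applies.
Tolling adds 125 days: May 9, 2028 + 125 days = September 11, 2028.
From December 25, 2027 through February 18, 2028 inclusive is 56 days; tolling adds 56 days: September 11, 2028 + 56 days = November 6, 2028.
November 6, 2028 is a Monday and not a court holiday, so no extension applies.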